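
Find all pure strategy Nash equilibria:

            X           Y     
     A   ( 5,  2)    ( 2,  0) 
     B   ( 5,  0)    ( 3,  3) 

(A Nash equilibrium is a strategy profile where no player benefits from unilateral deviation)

Nash equilibrium: (A, X), (B, Y)

Work:
Best responses:
  P1 vs X: payoffs [5, 5] → best response A/B (payoff 5)
  P1 vs Y: payoffs [2, 3] → best response B (payoff 3)
  P2 vs A: payoffs [2, 0] → best response X (payoff 2)
  P2 vs B: payoffs [0, 3] → best response Y (payoff 3)
Mutual best responses: (A,X), (B,Y) → Nash equilibria.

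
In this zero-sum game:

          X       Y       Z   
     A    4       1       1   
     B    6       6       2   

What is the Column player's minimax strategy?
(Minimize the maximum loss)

Column should play Z, value = 2

Work:
Column player minimizes Row's maximum payoff:
Column X: max payoff to Row = 6
Column Y: max payoff to Row = 6
Column Z: max payoff to Row = 2
Minimum is 2, achieved by column Z.
Minimax strategy: Z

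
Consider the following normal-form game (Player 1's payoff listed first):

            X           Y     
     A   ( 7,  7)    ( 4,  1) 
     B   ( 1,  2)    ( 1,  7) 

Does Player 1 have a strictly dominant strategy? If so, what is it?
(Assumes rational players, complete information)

Yes, Player 1's strictly dominant strategy is A

Work:
A strategy strictly dominates another if it gives a strictly higher payoff against every opponent action. Compare each pair of P1's strategies column-by-column:
  A vs B: [7 vs 1, 4 vs 1] → A strictly dominates B
  B vs A: [1 vs 7, 1 vs 4] → B does not strictly dominate A (column X: 1 ≤ 7)
A strictly dominates every other strategy → strictly dominant.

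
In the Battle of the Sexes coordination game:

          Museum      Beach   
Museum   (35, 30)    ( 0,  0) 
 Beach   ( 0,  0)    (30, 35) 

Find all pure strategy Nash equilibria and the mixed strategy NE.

Pure NE: (Museum, Museum) and (Beach, Beach); Mixed NE: p = 0.5385, q = 0.4615

Work:
Check pure NE:
(Museum, Museum): (35, 30) - no unilateral deviation beneficial
(Beach, Beach): (30, 35) - no unilateral deviation beneficial
Mixed NE: P1 plays Museum with p = 0.5385, P2 plays Museum with q = 0.4615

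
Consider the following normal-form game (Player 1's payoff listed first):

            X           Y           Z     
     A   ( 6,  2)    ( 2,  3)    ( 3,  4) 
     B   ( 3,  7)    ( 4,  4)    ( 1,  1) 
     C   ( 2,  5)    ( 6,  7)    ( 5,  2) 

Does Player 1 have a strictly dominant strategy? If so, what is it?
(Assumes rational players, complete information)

No strictly dominant strategy exists for Player 1

Work:
A strategy strictly dominates another if it gives a strictly higher payoff against every opponent action. Compare each pair of P1's strategies column-by-column:
  A vs B: [6 vs 3, 2 vs 4, 3 vs 1] → A does not strictly dominate B (column Y: 2 ≤ 4)
  A vs C: [6 vs 2, 2 vs 6, 3 vs 5] → A does not strictly dominate C (column Y: 2 ≤ 6)
  B vs A: [3 vs 6, 4 vs 2, 1 vs 3] → B does not strictly dominate A (column X: 3 ≤ 6)
  B vs C: [3 vs 2, 4 vs 6, 1 vs 5] → B does not strictly dominate C (column Y: 4 ≤ 6)
  C vs A: [2 vs 6, 6 vs 2, 5 vs 3] → C does not strictly dominate A (column X: 2 ≤ 6)
  C vs B: [2 vs 3, 6 vs 4, 5 vs 1] → C does not strictly dominate B (column X: 2 ≤ 3)
No single strategy strictly dominates all others → no strictly dominant strategy.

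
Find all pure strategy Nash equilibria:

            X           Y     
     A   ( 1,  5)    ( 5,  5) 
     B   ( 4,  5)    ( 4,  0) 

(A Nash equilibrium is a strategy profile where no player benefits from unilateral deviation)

Nash equilibrium: (A, Y), (B, X)

Work:
Best responses:
  P1 vs X: payoffs [1, 4] → best response B (payoff 4)
  P1 vs Y: payoffs [5, 4] → best response A (payoff 5)
  P2 vs A: payoffs [5, 5] → best response X/Y (payoff 5)
  P2 vs B: payoffs [5, 0] → best response X (payoff 5)
Mutual best responses: (A,Y), (B,X) → Nash equilibria.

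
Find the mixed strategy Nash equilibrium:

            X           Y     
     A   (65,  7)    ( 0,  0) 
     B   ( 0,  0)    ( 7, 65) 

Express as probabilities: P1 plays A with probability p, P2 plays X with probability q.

p = 0.9028, q = 0.0972

Work:
Find probabilities that make opponent indifferent:
P2 chooses q to make P1 indifferent between A and B
P1 chooses p to make P2 indifferent between X and Y
Mixed NE: P1 plays (A: 0.9028, B: 0.0972), P2 plays (X: 0.0972, Y: 0.9028)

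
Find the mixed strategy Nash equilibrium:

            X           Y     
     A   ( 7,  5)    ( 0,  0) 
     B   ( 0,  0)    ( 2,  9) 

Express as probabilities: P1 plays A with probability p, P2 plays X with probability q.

p = 0.6429, q = 0.2222

Work:
Find probabilities that make opponent indifferent:
P2 chooses q to make P1 indifferent between A and B
P1 chooses p to make P2 indifferent between X and Y
Mixed NE: P1 plays (A: 0.6429, B: 0.3571), P2 plays (X: 0.2222, Y: 0.7778)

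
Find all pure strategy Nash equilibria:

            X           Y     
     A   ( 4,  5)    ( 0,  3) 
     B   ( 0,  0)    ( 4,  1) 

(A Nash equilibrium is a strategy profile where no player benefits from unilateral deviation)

Nash equilibrium: (A, X), (B, Y)

Work:
Best responses:
  P1 vs X: payoffs [4, 0] → best response A (payoff 4)
  P1 vs Y: payoffs [0, 4] → best response B (payoff 4)
  P2 vs A: payoffs [5, 3] → best response X (payoff 5)
  P2 vs B: payoffs [0, 1] → best response Y (payoff 1)
Mutual best responses: (A,X), (B,Y) → Nash equilibria.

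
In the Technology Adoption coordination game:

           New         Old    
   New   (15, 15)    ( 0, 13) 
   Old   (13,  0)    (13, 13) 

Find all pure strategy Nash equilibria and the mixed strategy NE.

Pure NE: (New, New) and (Old, Old); Mixed NE: p = 0.8667, q = 0.8667

Work:
Check pure NE:
(New, New): (15, 15) - no unilateral deviation beneficial
(Old, Old): (13, 13) - no unilateral deviation beneficial
Mixed NE: P1 plays New with p = 0.8667, P2 plays New with q = 0.8667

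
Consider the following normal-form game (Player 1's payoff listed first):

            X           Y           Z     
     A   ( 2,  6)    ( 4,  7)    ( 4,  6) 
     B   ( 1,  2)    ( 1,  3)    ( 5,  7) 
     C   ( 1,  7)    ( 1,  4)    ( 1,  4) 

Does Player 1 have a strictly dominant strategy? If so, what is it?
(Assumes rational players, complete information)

No strictly dominant strategy exists for Player 1

Work:
A strategy strictly dominates another if it gives a strictly higher payoff against every opponent action. Compare each pair of P1's strategies column-by-column:
  A vs B: [2 vs 1, 4 vs 1, 4 vs 5] → A does not strictly dominate B (column Z: 4 ≤ 5)
  A vs C: [2 vs 1, 4 vs 1, 4 vs 1] → A strictly dominates C
  B vs A: [1 vs 2, 1 vs 4, 5 vs 4] → B does not strictly dominate A (column X: 1 ≤ 2)
  B vs C: [1 vs 1, 1 vs 1, 5 vs 1] → B does not strictly dominate C (column X: 1 ≤ 1)
  C vs A: [1 vs 2, 1 vs 4, 1 vs 4] → C does not strictly dominate A (column X: 1 ≤ 2)
  C vs B: [1 vs 1, 1 vs 1, 1 vs 5] → C does not strictly dominate B (column X: 1 ≤ 1)
No single strategy strictly dominates all others → no strictly dominant strategy.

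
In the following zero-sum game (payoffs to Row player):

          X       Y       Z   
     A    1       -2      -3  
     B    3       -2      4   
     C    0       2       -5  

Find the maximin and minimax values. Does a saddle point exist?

Maximin = -2, Minimax = 2, Saddle: False

Work:
Row minimums: [-3, -2, -5] → maximin = -2
Column maximums: [3, 2, 4] → minimax = 2
No saddle point (maximin ≠ minimax). Mixed strategy needed.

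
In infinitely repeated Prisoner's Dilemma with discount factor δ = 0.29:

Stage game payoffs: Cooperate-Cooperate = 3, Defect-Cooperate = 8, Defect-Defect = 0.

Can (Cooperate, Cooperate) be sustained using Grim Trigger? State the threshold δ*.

δ* = 0.625; since δ = 0.29 < 0.625, cooperation cannot be sustained

Work:
For Grim Trigger:
Cooperate forever: 3/(1-δ)
Defect then punished: 8 + 0·δ/(1-δ)
Need: 3/(1-δ) ≥ 8 + 0·δ/(1-δ)
Solving: δ ≥ (T-R)/(T-P) = (8-3)/(8-0) = 0.625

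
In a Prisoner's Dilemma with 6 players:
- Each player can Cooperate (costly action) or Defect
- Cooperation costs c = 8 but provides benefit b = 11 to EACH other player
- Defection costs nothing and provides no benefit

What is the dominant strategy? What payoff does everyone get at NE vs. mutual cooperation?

Dominant: Defect; NE payoff = 0; Coop payoff = 47

Work:
Defect dominates (saves cost c = 8, benefit to others is external)
NE: All defect → everyone gets 0
If all cooperate: each receives (5)×11 - 8 = 47
Social dilemma: 47 > 0 but NE gives 0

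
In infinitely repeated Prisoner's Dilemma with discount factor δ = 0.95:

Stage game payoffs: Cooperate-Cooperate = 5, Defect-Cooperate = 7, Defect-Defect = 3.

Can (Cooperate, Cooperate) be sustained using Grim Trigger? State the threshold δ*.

δ* = 0.5; since δ = 0.95 ≥ 0.5, cooperation can be sustained

Work:
For Grim Trigger:
Cooperate forever: 5/(1-δ)
Defect then punished: 7 + 3·δ/(1-δ)
Need: 5/(1-δ) ≥ 7 + 3·δ/(1-δ)
Solving: δ ≥ (T-R)/(T-P) = (7-5)/(7-3) = 0.5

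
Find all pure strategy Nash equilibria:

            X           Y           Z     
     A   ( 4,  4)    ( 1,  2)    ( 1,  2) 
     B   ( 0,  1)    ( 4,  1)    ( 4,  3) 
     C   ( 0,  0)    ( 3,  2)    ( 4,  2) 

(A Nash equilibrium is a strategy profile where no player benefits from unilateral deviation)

Nash equilibrium: (A, X), (B, Z), (C, Z)

Work:
Best responses:
  P1 vs X: payoffs [4, 0, 0] → best response A (payoff 4)
  P1 vs Y: payoffs [1, 4, 3] → best response B (payoff 4)
  P1 vs Z: payoffs [1, 4, 4] → best response B/C (payoff 4)
  P2 vs A: payoffs [4, 2, 2] → best response X (payoff 4)
  P2 vs B: payoffs [1, 1, 3] → best response Z (payoff 3)
  P2 vs C: payoffs [0, 2, 2] → best response Y/Z (payoff 2)
Mutual best responses: (A,X), (B,Z), (C,Z) → Nash equilibria.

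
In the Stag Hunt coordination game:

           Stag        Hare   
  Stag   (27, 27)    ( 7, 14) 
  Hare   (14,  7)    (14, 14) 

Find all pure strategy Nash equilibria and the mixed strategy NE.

Pure NE: (Stag, Stag) and (Hare, Hare); Mixed NE: p = 0.35, q = 0.35

Work:
Check pure NE:
(Stag, Stag): (27, 27) - no unilateral deviation beneficial
(Hare, Hare): (14, 14) - no unilateral deviation beneficial
Mixed NE: P1 plays Stag with p = 0.35, P2 plays Stag with q = 0.35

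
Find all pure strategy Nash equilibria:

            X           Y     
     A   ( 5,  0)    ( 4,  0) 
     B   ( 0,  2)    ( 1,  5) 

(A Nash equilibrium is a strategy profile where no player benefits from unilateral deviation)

Nash equilibrium: (A, X), (A, Y)

Work:
Best responses:
  P1 vs X: payoffs [5, 0] → best response A (payoff 5)
  P1 vs Y: payoffs [4, 1] → best response A (payoff 4)
  P2 vs A: payoffs [0, 0] → best response X/Y (payoff 0)
  P2 vs B: payoffs [2, 5] → best response Y (payoff 5)
Mutual best responses: (A,X), (A,Y) → Nash equilibria.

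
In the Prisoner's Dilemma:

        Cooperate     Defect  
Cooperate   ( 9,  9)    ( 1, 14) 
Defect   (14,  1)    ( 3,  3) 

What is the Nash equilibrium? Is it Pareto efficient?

(Defect, Defect) is NE; not Pareto efficient

Work:
Defect dominates Cooperate for both players:
If P2 cooperates: Defect (14) > Cooperate (9)
If P2 defects: Defect (3) > Cooperate (1)
NE: (Defect, Defect) with payoff (3, 3)
But (Cooperate, Cooperate) = (9, 9) Pareto dominates (3, 3)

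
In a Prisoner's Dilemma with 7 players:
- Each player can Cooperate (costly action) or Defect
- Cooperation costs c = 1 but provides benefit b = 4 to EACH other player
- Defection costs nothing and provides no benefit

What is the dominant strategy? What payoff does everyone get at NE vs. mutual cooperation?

Dominant: Defect; NE payoff = 0; Coop payoff = 23

Work:
Defect dominates (saves cost c = 1, benefit to others is external)
NE: All defect → everyone gets 0
If all cooperate: each receives (6)×4 - 1 = 23
Social dilemma: 23 > 0 but NE gives 0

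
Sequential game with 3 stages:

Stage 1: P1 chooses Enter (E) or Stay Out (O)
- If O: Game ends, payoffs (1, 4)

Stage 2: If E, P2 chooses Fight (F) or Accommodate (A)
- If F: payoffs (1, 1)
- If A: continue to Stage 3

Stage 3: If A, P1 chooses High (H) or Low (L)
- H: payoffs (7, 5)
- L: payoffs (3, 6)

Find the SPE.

SPE: (E, A, H); Outcome (7, 5)

Work:
Stage 3: P1 chooses H (7 vs 3)
Stage 2: P2: F->1, A->5 (anticipating H). Choose A
Stage 1: P1: O->1, E->7 (anticipating A, H). Choose E
SPE path: E -> A -> H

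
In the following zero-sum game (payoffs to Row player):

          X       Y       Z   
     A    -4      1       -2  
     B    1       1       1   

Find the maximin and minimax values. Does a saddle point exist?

Maximin = 1, Minimax = 1, Saddle: True

Work:
Row minimums: [-4, 1] → maximin = 1
Column maximums: [1, 1, 1] → minimax = 1
Saddle point exists! Game value = 1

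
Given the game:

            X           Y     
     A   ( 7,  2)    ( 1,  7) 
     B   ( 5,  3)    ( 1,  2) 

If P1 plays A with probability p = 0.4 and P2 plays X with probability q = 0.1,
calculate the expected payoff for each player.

E[P1] = 1.48, E[P2] = 3.86

Work:
E[P1] = p·q·π₁(A,X) + p·(1-q)·π₁(A,Y) + (1-p)·q·π₁(B,X) + (1-p)·(1-q)·π₁(B,Y)
= 0.4·0.1·7 + 0.4·0.9·1 + 0.6·0.1·5 + 0.6·0.9·1
= 1.48

E[P2] = 3.86 (similar calculation)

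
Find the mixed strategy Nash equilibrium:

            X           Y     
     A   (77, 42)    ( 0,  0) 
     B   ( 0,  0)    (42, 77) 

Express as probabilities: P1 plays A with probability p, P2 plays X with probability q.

p = 0.6471, q = 0.3529

Work:
Find probabilities that make opponent indifferent:
P2 chooses q to make P1 indifferent between A and B
P1 chooses p to make P2 indifferent between X and Y
Mixed NE: P1 plays (A: 0.6471, B: 0.3529), P2 plays (X: 0.3529, Y: 0.6471)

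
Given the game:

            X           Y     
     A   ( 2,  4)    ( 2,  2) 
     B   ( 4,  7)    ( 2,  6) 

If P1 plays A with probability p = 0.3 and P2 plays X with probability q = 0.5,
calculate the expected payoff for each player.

E[P1] = 2.7, E[P2] = 5.45

Work:
E[P1] = p·q·π₁(A,X) + p·(1-q)·π₁(A,Y) + (1-p)·q·π₁(B,X) + (1-p)·(1-q)·π₁(B,Y)
= 0.3·0.5·2 + 0.3·0.5·2 + 0.7·0.5·4 + 0.7·0.5·2
= 2.7

E[P2] = 5.45 (similar calculation)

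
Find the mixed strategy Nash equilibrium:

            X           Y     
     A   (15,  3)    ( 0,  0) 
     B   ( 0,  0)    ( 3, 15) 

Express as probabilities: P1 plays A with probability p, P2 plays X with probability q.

p = 0.8333, q = 0.1667

Work:
Find probabilities that make opponent indifferent:
P2 chooses q to make P1 indifferent between A and B
P1 chooses p to make P2 indifferent between X and Y
Mixed NE: P1 plays (A: 0.8333, B: 0.1667), P2 plays (X: 0.1667, Y: 0.8333)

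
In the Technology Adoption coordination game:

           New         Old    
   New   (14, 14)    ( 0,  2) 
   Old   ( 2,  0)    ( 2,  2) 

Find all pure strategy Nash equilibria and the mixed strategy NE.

Pure NE: (New, New) and (Old, Old); Mixed NE: p = 0.1429, q = 0.1429

Work:
Check pure NE:
(New, New): (14, 14) - no unilateral deviation beneficial
(Old, Old): (2, 2) - no unilateral deviation beneficial
Mixed NE: P1 plays New with p = 0.1429, P2 plays New with q = 0.1429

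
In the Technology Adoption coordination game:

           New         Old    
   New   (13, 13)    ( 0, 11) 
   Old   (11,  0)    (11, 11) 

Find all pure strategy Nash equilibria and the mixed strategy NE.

Pure NE: (New, New) and (Old, Old); Mixed NE: p = 0.8462, q = 0.8462

Work:
Check pure NE:
(New, New): (13, 13) - no unilateral deviation beneficial
(Old, Old): (11, 11) - no unilateral deviation beneficial
Mixed NE: P1 plays New with p = 0.8462, P2 plays New with q = 0.8462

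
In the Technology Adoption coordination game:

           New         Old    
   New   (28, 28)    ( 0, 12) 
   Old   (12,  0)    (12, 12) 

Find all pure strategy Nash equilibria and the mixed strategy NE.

Pure NE: (New, New) and (Old, Old); Mixed NE: p = 0.4286, q = 0.4286

Work:
Check pure NE:
(New, New): (28, 28) - no unilateral deviation beneficial
(Old, Old): (12, 12) - no unilateral deviation beneficial
Mixed NE: P1 plays New with p = 0.4286, P2 plays New with q = 0.4286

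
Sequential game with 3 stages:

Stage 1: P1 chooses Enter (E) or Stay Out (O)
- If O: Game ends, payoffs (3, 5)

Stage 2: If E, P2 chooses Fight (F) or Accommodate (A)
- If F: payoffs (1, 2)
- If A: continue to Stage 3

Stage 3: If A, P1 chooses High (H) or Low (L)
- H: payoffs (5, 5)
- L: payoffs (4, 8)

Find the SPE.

SPE: (E, A, H); Outcome (5, 5)

Work:
Stage 3: P1 chooses H (5 vs 4)
Stage 2: P2: F->2, A->5 (anticipating H). Choose A
Stage 1: P1: O->3, E->5 (anticipating A, H). Choose E
SPE path: E -> A -> H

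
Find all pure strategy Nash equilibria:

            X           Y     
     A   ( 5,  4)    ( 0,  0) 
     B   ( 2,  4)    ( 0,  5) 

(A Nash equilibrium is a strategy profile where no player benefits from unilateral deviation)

Nash equilibrium: (A, X), (B, Y)

Work:
Best responses:
  P1 vs X: payoffs [5, 2] → best response A (payoff 5)
  P1 vs Y: payoffs [0, 0] → best response A/B (payoff 0)
  P2 vs A: payoffs [4, 0] → best response X (payoff 4)
  P2 vs B: payoffs [4, 5] → best response Y (payoff 5)
Mutual best responses: (A,X), (B,Y) → Nash equilibria.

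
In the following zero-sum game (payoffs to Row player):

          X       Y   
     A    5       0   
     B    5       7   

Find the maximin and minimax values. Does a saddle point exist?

Maximin = 5, Minimax = 5, Saddle: True

Work:
Row minimums: [0, 5] → maximin = 5
Column maximums: [5, 7] → minimax = 5
Saddle point exists! Game value = 5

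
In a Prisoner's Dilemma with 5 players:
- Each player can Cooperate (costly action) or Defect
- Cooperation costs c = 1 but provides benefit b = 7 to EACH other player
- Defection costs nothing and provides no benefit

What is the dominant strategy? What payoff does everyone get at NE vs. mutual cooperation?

Dominant: Defect; NE payoff = 0; Coop payoff = 27

Work:
Defect dominates (saves cost c = 1, benefit to others is external)
NE: All defect → everyone gets 0
If all cooperate: each receives (4)×7 - 1 = 27
Social dilemma: 27 > 0 but NE gives 0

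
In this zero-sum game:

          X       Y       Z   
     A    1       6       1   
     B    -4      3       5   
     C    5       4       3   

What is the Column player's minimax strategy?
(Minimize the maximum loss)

Column should play X or Z (all achieve the minimum), value = 5

Work:
Column player minimizes Row's maximum payoff:
Column X: max payoff to Row = 5
Column Y: max payoff to Row = 6
Column Z: max payoff to Row = 5
Minimum is 5, achieved by columns X, Z (tied).
Each of X or Z is a minimax strategy.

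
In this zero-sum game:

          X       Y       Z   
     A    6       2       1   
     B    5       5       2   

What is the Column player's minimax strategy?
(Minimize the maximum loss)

Column should play Z, value = 2

Work:
Column player minimizes Row's maximum payoff:
Column X: max payoff to Row = 6
Column Y: max payoff to Row = 5
Column Z: max payoff to Row = 2
Minimum is 2, achieved by column Z.
Minimax strategy: Z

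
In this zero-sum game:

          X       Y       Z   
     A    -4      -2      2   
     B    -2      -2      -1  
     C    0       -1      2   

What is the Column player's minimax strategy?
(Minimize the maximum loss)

Column should play Y, value = -1

Work:
Column player minimizes Row's maximum payoff:
Column X: max payoff to Row = 0
Column Y: max payoff to Row = -1
Column Z: max payoff to Row = 2
Minimum is -1, achieved by column Y.
Minimax strategy: Y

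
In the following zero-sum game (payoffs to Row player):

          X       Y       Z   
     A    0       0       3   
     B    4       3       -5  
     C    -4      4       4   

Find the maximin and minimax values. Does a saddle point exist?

Maximin = 0, Minimax = 4, Saddle: False

Work:
Row minimums: [0, -5, -4] → maximin = 0
Column maximums: [4, 4, 4] → minimax = 4
No saddle point (maximin ≠ minimax). Mixed strategy needed.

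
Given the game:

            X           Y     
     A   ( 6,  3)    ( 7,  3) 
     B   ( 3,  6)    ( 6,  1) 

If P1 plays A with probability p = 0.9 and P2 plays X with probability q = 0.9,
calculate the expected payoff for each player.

E[P1] = 5.82, E[P2] = 3.25

Work:
E[P1] = p·q·π₁(A,X) + p·(1-q)·π₁(A,Y) + (1-p)·q·π₁(B,X) + (1-p)·(1-q)·π₁(B,Y)
= 0.9·0.9·6 + 0.9·0.1·7 + 0.1·0.9·3 + 0.1·0.1·6
= 5.82

E[P2] = 3.25 (similar calculation)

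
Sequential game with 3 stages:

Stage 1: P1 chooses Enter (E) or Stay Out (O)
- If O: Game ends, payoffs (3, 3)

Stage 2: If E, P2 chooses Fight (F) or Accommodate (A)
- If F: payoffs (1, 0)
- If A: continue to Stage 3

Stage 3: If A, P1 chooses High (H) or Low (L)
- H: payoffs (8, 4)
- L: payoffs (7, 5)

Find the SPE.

SPE: (E, A, H); Outcome (8, 4)

Work:
Stage 3: P1 chooses H (8 vs 7)
Stage 2: P2: F->0, A->4 (anticipating H). Choose A
Stage 1: P1: O->3, E->8 (anticipating A, H). Choose E
SPE path: E -> A -> H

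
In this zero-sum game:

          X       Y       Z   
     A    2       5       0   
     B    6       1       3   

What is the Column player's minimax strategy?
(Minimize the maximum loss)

Column should play Z, value = 3

Work:
Column player minimizes Row's maximum payoff:
Column X: max payoff to Row = 6
Column Y: max payoff to Row = 5
Column Z: max payoff to Row = 3
Minimum is 3, achieved by column Z.
Minimax strategy: Z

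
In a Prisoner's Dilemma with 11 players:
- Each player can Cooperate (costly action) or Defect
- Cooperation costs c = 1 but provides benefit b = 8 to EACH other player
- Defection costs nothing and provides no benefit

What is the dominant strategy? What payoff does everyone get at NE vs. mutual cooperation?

Dominant: Defect; NE payoff = 0; Coop payoff = 79

Work:
Defect dominates (saves cost c = 1, benefit to others is external)
NE: All defect → everyone gets 0
If all cooperate: each receives (10)×8 - 1 = 79
Social dilemma: 79 > 0 but NE gives 0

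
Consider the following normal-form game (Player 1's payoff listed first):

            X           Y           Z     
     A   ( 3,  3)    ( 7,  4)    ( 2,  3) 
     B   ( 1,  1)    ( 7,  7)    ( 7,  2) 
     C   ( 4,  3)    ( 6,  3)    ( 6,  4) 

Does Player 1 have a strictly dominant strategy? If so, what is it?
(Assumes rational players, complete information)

No strictly dominant strategy exists for Player 1

Work:
A strategy strictly dominates another if it gives a strictly higher payoff against every opponent action. Compare each pair of P1's strategies column-by-column:
  A vs B: [3 vs 1, 7 vs 7, 2 vs 7] → A does not strictly dominate B (column Y: 7 ≤ 7)
  A vs C: [3 vs 4, 7 vs 6, 2 vs 6] → A does not strictly dominate C (column X: 3 ≤ 4)
  B vs A: [1 vs 3, 7 vs 7, 7 vs 2] → B does not strictly dominate A (column X: 1 ≤ 3)
  B vs C: [1 vs 4, 7 vs 6, 7 vs 6] → B does not strictly dominate C (column X: 1 ≤ 4)
  C vs A: [4 vs 3, 6 vs 7, 6 vs 2] → C does not strictly dominate A (column Y: 6 ≤ 7)
  C vs B: [4 vs 1, 6 vs 7, 6 vs 7] → C does not strictly dominate B (column Y: 6 ≤ 7)
No single strategy strictly dominates all others → no strictly dominant strategy.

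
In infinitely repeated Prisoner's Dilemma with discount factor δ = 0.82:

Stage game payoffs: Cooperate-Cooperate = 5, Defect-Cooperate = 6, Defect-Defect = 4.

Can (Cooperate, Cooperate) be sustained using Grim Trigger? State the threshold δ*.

δ* = 0.5; since δ = 0.82 ≥ 0.5, cooperation can be sustained

Work:
For Grim Trigger:
Cooperate forever: 5/(1-δ)
Defect then punished: 6 + 4·δ/(1-δ)
Need: 5/(1-δ) ≥ 6 + 4·δ/(1-δ)
Solving: δ ≥ (T-R)/(T-P) = (6-5)/(6-4) = 0.5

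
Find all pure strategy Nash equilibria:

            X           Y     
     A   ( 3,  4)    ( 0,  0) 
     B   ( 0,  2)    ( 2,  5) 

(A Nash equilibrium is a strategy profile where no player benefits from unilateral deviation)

Nash equilibrium: (A, X), (B, Y)

Work:
Best responses:
  P1 vs X: payoffs [3, 0] → best response A (payoff 3)
  P1 vs Y: payoffs [0, 2] → best response B (payoff 2)
  P2 vs A: payoffs [4, 0] → best response X (payoff 4)
  P2 vs B: payoffs [2, 5] → best response Y (payoff 5)
Mutual best responses: (A,X), (B,Y) → Nash equilibria.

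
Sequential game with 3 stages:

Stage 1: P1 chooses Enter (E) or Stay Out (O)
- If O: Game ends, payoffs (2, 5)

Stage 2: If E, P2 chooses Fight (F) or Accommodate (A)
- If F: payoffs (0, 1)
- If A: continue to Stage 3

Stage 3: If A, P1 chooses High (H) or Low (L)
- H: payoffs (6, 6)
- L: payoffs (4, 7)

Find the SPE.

SPE: (E, A, H); Outcome (6, 6)

Work:
Stage 3: P1 chooses H (6 vs 4)
Stage 2: P2: F->1, A->6 (anticipating H). Choose A
Stage 1: P1: O->2, E->6 (anticipating A, H). Choose E
SPE path: E -> A -> H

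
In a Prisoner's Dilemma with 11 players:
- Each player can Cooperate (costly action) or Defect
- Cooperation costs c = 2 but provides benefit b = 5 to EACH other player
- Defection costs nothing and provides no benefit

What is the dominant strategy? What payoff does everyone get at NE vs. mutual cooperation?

Dominant: Defect; NE payoff = 0; Coop payoff = 48

Work:
Defect dominates (saves cost c = 2, benefit to others is external)
NE: All defect → everyone gets 0
If all cooperate: each receives (10)×5 - 2 = 48
Social dilemma: 48 > 0 but NE gives 0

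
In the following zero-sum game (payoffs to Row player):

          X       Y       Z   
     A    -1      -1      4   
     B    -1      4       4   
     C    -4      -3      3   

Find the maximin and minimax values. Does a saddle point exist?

Maximin = -1, Minimax = -1, Saddle: True

Work:
Row minimums: [-1, -1, -4] → maximin = -1
Column maximums: [-1, 4, 4] → minimax = -1
Saddle point exists! Game value = -1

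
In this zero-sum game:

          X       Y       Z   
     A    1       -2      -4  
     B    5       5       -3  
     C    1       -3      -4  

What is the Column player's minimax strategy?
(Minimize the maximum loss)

Column should play Z, value = -3

Work:
Column player minimizes Row's maximum payoff:
Column X: max payoff to Row = 5
Column Y: max payoff to Row = 5
Column Z: max payoff to Row = -3
Minimum is -3, achieved by column Z.
Minimax strategy: Z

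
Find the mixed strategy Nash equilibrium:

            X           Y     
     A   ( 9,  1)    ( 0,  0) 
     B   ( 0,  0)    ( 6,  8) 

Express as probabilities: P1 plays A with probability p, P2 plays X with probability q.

p = 0.8889, q = 0.4

Work:
Find probabilities that make opponent indifferent:
P2 chooses q to make P1 indifferent between A and B
P1 chooses p to make P2 indifferent between X and Y
Mixed NE: P1 plays (A: 0.8889, B: 0.1111), P2 plays (X: 0.4, Y: 0.6)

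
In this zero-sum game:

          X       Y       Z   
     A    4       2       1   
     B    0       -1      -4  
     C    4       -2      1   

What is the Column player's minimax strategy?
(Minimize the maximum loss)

Column should play Z, value = 1

Work:
Column player minimizes Row's maximum payoff:
Column X: max payoff to Row = 4
Column Y: max payoff to Row = 2
Column Z: max payoff to Row = 1
Minimum is 1, achieved by column Z.
Minimax strategy: Z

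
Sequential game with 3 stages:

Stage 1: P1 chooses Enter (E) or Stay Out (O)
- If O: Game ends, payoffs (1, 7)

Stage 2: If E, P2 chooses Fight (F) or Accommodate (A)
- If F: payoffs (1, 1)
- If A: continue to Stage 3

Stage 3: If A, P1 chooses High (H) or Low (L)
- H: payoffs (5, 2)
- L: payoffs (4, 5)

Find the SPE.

SPE: (E, A, H); Outcome (5, 2)

Work:
Stage 3: P1 chooses H (5 vs 4)
Stage 2: P2: F->1, A->2 (anticipating H). Choose A
Stage 1: P1: O->1, E->5 (anticipating A, H). Choose E
SPE path: E -> A -> H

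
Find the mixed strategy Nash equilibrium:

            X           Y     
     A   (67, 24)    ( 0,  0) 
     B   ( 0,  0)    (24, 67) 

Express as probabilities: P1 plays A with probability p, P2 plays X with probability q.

p = 0.7363, q = 0.2637

Work:
Find probabilities that make opponent indifferent:
P2 chooses q to make P1 indifferent between A and B
P1 chooses p to make P2 indifferent between X and Y
Mixed NE: P1 plays (A: 0.7363, B: 0.2637), P2 plays (X: 0.2637, Y: 0.7363)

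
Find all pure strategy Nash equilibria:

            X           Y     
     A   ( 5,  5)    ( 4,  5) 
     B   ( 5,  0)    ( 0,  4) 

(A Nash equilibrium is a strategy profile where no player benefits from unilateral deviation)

Nash equilibrium: (A, X), (A, Y)

Work:
Best responses:
  P1 vs X: payoffs [5, 5] → best response A/B (payoff 5)
  P1 vs Y: payoffs [4, 0] → best response A (payoff 4)
  P2 vs A: payoffs [5, 5] → best response X/Y (payoff 5)
  P2 vs B: payoffs [0, 4] → best response Y (payoff 4)
Mutual best responses: (A,X), (A,Y) → Nash equilibria.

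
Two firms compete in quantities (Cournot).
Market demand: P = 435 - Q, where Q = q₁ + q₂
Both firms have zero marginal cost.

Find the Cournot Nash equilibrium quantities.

q₁* = q₂* = 145.0; P* = 145.0

Work:
Profit: π_i = P·q_i = (a - q_i - q_j)·q_i
FOC: ∂π_i/∂q_i = a - 2q_i - q_j = 0
Reaction function: q_i = (435 - q_j)/2
Symmetry: q* = 435/3 = 145.0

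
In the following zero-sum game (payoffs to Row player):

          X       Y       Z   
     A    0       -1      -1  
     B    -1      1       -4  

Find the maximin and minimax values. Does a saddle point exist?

Maximin = -1, Minimax = -1, Saddle: True

Work:
Row minimums: [-1, -4] → maximin = -1
Column maximums: [0, 1, -1] → minimax = -1
Saddle point exists! Game value = -1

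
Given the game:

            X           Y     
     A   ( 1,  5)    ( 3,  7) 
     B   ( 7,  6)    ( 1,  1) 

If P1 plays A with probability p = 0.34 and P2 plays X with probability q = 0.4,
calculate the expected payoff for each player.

E[P1] = 2.992, E[P2] = 4.088

Work:
E[P1] = p·q·π₁(A,X) + p·(1-q)·π₁(A,Y) + (1-p)·q·π₁(B,X) + (1-p)·(1-q)·π₁(B,Y)
= 0.34·0.4·1 + 0.34·0.6·3 + 0.66·0.4·7 + 0.66·0.6·1
= 2.992

E[P2] = 4.088 (similar calculation)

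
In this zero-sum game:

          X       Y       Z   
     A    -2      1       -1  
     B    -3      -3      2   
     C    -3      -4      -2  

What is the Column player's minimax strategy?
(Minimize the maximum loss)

Column should play X, value = -2

Work:
Column player minimizes Row's maximum payoff:
Column X: max payoff to Row = -2
Column Y: max payoff to Row = 1
Column Z: max payoff to Row = 2
Minimum is -2, achieved by column X.
Minimax strategy: X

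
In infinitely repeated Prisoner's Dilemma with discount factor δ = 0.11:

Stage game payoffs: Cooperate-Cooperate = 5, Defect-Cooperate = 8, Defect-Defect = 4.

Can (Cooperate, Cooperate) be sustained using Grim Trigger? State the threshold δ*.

δ* = 0.75; since δ = 0.11 < 0.75, cooperation cannot be sustained

Work:
For Grim Trigger:
Cooperate forever: 5/(1-δ)
Defect then punished: 8 + 4·δ/(1-δ)
Need: 5/(1-δ) ≥ 8 + 4·δ/(1-δ)
Solving: δ ≥ (T-R)/(T-P) = (8-5)/(8-4) = 0.75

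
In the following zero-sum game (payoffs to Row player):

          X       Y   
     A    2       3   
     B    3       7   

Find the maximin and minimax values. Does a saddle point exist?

Maximin = 3, Minimax = 3, Saddle: True

Work:
Row minimums: [2, 3] → maximin = 3
Column maximums: [3, 7] → minimax = 3
Saddle point exists! Game value = 3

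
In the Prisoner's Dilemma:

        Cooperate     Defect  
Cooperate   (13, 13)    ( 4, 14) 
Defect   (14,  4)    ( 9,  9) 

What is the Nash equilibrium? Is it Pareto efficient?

(Defect, Defect) is NE; not Pareto efficient

Work:
Defect dominates Cooperate for both players:
If P2 cooperates: Defect (14) > Cooperate (13)
If P2 defects: Defect (9) > Cooperate (4)
NE: (Defect, Defect) with payoff (9, 9)
But (Cooperate, Cooperate) = (13, 13) Pareto dominates (9, 9)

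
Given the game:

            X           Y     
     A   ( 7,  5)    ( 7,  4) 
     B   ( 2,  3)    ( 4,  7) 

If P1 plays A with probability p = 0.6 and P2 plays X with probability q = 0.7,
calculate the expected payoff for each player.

E[P1] = 5.24, E[P2] = 4.5

Work:
E[P1] = p·q·π₁(A,X) + p·(1-q)·π₁(A,Y) + (1-p)·q·π₁(B,X) + (1-p)·(1-q)·π₁(B,Y)
= 0.6·0.7·7 + 0.6·0.3·7 + 0.4·0.7·2 + 0.4·0.3·4
= 5.24

E[P2] = 4.5 (similar calculation)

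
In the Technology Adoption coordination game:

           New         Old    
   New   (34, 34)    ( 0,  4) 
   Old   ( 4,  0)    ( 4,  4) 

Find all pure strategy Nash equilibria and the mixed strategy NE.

Pure NE: (New, New) and (Old, Old); Mixed NE: p = 0.1176, q = 0.1176

Work:
Check pure NE:
(New, New): (34, 34) - no unilateral deviation beneficial
(Old, Old): (4, 4) - no unilateral deviation beneficial
Mixed NE: P1 plays New with p = 0.1176, P2 plays New with q = 0.1176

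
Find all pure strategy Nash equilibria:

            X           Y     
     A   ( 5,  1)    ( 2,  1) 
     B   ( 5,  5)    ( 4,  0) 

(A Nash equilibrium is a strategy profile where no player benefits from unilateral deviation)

Nash equilibrium: (A, X), (B, X)

Work:
Best responses:
  P1 vs X: payoffs [5, 5] → best response A/B (payoff 5)
  P1 vs Y: payoffs [2, 4] → best response B (payoff 4)
  P2 vs A: payoffs [1, 1] → best response X/Y (payoff 1)
  P2 vs B: payoffs [5, 0] → best response X (payoff 5)
Mutual best responses: (A,X), (B,X) → Nash equilibria.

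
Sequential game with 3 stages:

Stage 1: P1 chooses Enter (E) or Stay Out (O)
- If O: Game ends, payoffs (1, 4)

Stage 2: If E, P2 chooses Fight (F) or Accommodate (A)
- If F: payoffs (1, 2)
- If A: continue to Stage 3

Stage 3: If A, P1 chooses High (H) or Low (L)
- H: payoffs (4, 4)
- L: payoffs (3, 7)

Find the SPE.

SPE: (E, A, H); Outcome (4, 4)

Work:
Stage 3: P1 chooses H (4 vs 3)
Stage 2: P2: F->2, A->4 (anticipating H). Choose A
Stage 1: P1: O->1, E->4 (anticipating A, H). Choose E
SPE path: E -> A -> H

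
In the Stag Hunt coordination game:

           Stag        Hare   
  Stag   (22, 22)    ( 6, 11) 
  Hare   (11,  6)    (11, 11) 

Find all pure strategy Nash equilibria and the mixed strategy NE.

Pure NE: (Stag, Stag) and (Hare, Hare); Mixed NE: p = 0.3125, q = 0.3125

Work:
Check pure NE:
(Stag, Stag): (22, 22) - no unilateral deviation beneficial
(Hare, Hare): (11, 11) - no unilateral deviation beneficial
Mixed NE: P1 plays Stag with p = 0.3125, P2 plays Stag with q = 0.3125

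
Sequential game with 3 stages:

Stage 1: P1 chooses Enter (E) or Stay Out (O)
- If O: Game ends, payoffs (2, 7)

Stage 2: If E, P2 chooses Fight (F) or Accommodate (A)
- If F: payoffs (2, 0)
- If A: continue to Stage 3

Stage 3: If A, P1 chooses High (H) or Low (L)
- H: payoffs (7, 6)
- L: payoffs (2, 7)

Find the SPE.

SPE: (E, A, H); Outcome (7, 6)

Work:
Stage 3: P1 chooses H (7 vs 2)
Stage 2: P2: F->0, A->6 (anticipating H). Choose A
Stage 1: P1: O->2, E->7 (anticipating A, H). Choose E
SPE path: E -> A -> H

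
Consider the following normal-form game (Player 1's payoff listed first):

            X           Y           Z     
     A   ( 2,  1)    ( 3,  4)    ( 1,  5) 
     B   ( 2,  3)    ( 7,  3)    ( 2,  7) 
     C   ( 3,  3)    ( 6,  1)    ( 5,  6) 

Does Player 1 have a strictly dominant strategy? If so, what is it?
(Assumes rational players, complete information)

No strictly dominant strategy exists for Player 1

Work:
A strategy strictly dominates another if it gives a strictly higher payoff against every opponent action. Compare each pair of P1's strategies column-by-column:
  A vs B: [2 vs 2, 3 vs 7, 1 vs 2] → A does not strictly dominate B (column X: 2 ≤ 2)
  A vs C: [2 vs 3, 3 vs 6, 1 vs 5] → A does not strictly dominate C (column X: 2 ≤ 3)
  B vs A: [2 vs 2, 7 vs 3, 2 vs 1] → B does not strictly dominate A (column X: 2 ≤ 2)
  B vs C: [2 vs 3, 7 vs 6, 2 vs 5] → B does not strictly dominate C (column X: 2 ≤ 3)
  C vs A: [3 vs 2, 6 vs 3, 5 vs 1] → C strictly dominates A
  C vs B: [3 vs 2, 6 vs 7, 5 vs 2] → C does not strictly dominate B (column Y: 6 ≤ 7)
No single strategy strictly dominates all others → no strictly dominant strategy.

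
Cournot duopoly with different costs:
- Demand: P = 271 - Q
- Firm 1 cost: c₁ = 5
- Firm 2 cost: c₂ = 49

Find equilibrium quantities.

q₁* = 103.33, q₂* = 59.33

Work:
Reaction: q₁ = (271 - 5 - q₂)/2
Reaction: q₂ = (271 - 49 - q₁)/2
Solve simultaneously:
q₁* = (271 - 2×5 + 49)/3 = 103.33
q₂* = (271 - 2×49 + 5)/3 = 59.33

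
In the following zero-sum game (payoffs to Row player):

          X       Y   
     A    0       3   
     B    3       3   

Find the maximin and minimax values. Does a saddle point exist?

Maximin = 3, Minimax = 3, Saddle: True

Work:
Row minimums: [0, 3] → maximin = 3
Column maximums: [3, 3] → minimax = 3
Saddle point exists! Game value = 3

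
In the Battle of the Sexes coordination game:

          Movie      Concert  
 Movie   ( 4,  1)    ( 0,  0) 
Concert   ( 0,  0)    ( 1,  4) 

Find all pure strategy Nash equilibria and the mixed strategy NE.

Pure NE: (Movie, Movie) and (Concert, Concert); Mixed NE: p = 0.8, q = 0.2

Work:
Check pure NE:
(Movie, Movie): (4, 1) - no unilateral deviation beneficial
(Concert, Concert): (1, 4) - no unilateral deviation beneficial
Mixed NE: P1 plays Movie with p = 0.8, P2 plays Movie with q = 0.2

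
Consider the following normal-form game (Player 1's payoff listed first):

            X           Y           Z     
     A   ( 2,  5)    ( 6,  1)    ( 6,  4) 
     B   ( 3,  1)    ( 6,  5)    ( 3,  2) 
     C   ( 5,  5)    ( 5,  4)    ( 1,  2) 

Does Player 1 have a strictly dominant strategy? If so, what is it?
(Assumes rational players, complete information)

No strictly dominant strategy exists for Player 1

Work:
A strategy strictly dominates another if it gives a strictly higher payoff against every opponent action. Compare each pair of P1's strategies column-by-column:
  A vs B: [2 vs 3, 6 vs 6, 6 vs 3] → A does not strictly dominate B (column X: 2 ≤ 3)
  A vs C: [2 vs 5, 6 vs 5, 6 vs 1] → A does not strictly dominate C (column X: 2 ≤ 5)
  B vs A: [3 vs 2, 6 vs 6, 3 vs 6] → B does not strictly dominate A (column Y: 6 ≤ 6)
  B vs C: [3 vs 5, 6 vs 5, 3 vs 1] → B does not strictly dominate C (column X: 3 ≤ 5)
  C vs A: [5 vs 2, 5 vs 6, 1 vs 6] → C does not strictly dominate A (column Y: 5 ≤ 6)
  C vs B: [5 vs 3, 5 vs 6, 1 vs 3] → C does not strictly dominate B (column Y: 5 ≤ 6)
No single strategy strictly dominates all others → no strictly dominant strategy.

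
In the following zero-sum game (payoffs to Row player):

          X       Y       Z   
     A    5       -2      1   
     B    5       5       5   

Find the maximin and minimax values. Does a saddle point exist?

Maximin = 5, Minimax = 5, Saddle: True

Work:
Row minimums: [-2, 5] → maximin = 5
Column maximums: [5, 5, 5] → minimax = 5
Saddle point exists! Game value = 5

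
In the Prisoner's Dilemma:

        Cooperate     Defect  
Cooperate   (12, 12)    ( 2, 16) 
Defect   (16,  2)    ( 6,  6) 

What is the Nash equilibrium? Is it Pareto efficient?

(Defect, Defect) is NE; not Pareto efficient

Work:
Defect dominates Cooperate for both players:
If P2 cooperates: Defect (16) > Cooperate (12)
If P2 defects: Defect (6) > Cooperate (2)
NE: (Defect, Defect) with payoff (6, 6)
But (Cooperate, Cooperate) = (12, 12) Pareto dominates (6, 6)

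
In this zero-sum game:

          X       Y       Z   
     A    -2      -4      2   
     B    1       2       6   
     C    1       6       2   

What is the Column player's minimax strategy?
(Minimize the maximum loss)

Column should play X, value = 1

Work:
Column player minimizes Row's maximum payoff:
Column X: max payoff to Row = 1
Column Y: max payoff to Row = 6
Column Z: max payoff to Row = 6
Minimum is 1, achieved by column X.
Minimax strategy: X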